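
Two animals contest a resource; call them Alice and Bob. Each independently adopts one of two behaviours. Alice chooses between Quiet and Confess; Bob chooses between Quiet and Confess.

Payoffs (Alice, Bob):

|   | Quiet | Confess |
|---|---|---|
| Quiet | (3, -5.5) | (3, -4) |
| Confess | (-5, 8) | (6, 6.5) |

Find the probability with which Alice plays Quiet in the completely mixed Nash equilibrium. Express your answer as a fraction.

1/2

Let r be the probability that Alice plays Quiet. In a completely mixed equilibrium, Bob must be indifferent between Quiet and Confess.
Bob's expected payoff from Quiet is −5.5r + 8(1−r); from Confess it is −4r + 6.5(1−r).
Setting these equal: −13.5r + 8 = −10.5r + 6.5, so r = 1/2.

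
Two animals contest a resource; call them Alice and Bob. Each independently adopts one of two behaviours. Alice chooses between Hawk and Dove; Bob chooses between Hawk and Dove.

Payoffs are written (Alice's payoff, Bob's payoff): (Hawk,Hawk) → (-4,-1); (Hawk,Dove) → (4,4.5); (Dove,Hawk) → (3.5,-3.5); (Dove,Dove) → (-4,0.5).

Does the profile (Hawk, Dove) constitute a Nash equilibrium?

At (Hawk, Dove), Alice earns 4; switching to Dove would give -4, so Alice has no profitable deviation.
Bob earns 4.5; switching to Hawk would give -1, so Bob has no profitable deviation.
Neither player can gain by a unilateral deviation, so this profile is a Nash equilibrium.

Yes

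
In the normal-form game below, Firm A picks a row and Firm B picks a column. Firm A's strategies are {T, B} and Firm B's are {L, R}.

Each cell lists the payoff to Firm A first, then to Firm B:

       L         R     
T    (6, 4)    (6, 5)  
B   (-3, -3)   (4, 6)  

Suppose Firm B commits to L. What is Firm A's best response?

Against L, Firm A earns 6 from T and -3 from B.
So T is the best response.

T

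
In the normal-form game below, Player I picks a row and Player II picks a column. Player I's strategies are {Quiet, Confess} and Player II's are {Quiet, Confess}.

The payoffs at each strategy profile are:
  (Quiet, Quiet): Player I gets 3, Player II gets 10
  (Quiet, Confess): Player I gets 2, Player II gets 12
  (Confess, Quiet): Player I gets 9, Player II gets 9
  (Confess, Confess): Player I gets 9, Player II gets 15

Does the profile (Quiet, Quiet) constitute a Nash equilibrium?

No

At (Quiet, Quiet), Player I earns 3; switching to Confess would give 9, so Player I would deviate.
Player II earns 10; switching to Confess would give 12, so Player II would deviate.
Since at least one player can profitably deviate, this is not a Nash equilibrium.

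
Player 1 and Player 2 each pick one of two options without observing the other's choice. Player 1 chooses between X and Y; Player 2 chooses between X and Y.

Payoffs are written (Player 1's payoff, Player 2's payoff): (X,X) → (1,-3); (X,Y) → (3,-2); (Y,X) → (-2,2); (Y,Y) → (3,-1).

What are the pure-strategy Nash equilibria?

(X, Y)

(X, X): Player 2 prefers Y (-2 > -3) — not an equilibrium.
(X, Y): Player 1 gets 3 ≥ 3 from Y, and Player 2 gets -2 ≥ -3 from X — Nash equilibrium.
(Y, X): Player 1 prefers X (1 > -2) — not an equilibrium.
(Y, Y): Player 2 prefers X (2 > -1) — not an equilibrium.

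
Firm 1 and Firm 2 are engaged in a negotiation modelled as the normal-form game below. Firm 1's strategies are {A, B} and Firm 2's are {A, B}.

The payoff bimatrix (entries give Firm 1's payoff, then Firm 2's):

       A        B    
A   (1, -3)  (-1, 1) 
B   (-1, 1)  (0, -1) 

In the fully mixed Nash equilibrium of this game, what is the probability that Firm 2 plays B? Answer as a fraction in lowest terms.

2/3

Let y be the probability that Firm 2 plays A. In a completely mixed equilibrium, Firm 1 must be indifferent between A and B.
Firm 1's expected payoff from A is y − (1−y); from B it is −y.
Setting these equal: 2y − 1 = −y, so y = 1/3.
Therefore Firm 2 plays B with probability 1 − 1/3 = 2/3.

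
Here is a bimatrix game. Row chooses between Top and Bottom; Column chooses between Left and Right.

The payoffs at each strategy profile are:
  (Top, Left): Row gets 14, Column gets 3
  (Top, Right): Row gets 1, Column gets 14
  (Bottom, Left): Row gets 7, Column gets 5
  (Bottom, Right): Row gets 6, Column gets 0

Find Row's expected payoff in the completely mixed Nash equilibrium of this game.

77/12

First find q, the probability Column plays Left, from Row's indifference between Top and Bottom: 14q + (1−q) = 7q + 6(1−q), giving q = 5/12.
Since Row is indifferent in equilibrium, Row's expected payoff equals the payoff from either row against (5/12, 7/12). Using Top: 14(5/12) + (7/12) = 77/12.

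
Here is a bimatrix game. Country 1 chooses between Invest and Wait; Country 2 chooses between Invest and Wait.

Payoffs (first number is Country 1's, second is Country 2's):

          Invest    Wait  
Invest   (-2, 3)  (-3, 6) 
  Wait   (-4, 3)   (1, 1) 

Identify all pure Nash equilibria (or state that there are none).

none

(Invest, Invest): Country 2 prefers Wait (6 > 3) — not an equilibrium.
(Invest, Wait): Country 1 prefers Wait (1 > -3) — not an equilibrium.
(Wait, Invest): Country 1 prefers Invest (-2 > -4) — not an equilibrium.
(Wait, Wait): Country 2 prefers Invest (3 > 1) — not an equilibrium.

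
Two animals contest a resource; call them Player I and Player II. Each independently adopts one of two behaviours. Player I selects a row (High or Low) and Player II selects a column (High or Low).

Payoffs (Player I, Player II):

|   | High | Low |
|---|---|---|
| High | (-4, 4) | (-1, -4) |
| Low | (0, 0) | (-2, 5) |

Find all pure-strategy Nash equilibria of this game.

none

(High, High): Player I prefers Low (0 > -4) — not an equilibrium.
(High, Low): Player II prefers High (4 > -4) — not an equilibrium.
(Low, High): Player II prefers Low (5 > 0) — not an equilibrium.
(Low, Low): Player I prefers High (-1 > -2) — not an equilibrium.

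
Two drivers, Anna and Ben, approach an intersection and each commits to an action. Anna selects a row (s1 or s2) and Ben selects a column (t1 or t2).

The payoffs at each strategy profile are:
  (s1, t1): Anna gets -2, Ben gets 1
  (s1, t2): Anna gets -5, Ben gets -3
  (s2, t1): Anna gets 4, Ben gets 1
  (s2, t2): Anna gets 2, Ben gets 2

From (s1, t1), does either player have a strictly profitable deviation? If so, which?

Anna

Anna at (s1, t1) earns -2; deviating to s2 yields 4 — a strict improvement.
Ben earns 1; deviating to t2 yields -3 — not better.
Only Anna has a strictly profitable deviation.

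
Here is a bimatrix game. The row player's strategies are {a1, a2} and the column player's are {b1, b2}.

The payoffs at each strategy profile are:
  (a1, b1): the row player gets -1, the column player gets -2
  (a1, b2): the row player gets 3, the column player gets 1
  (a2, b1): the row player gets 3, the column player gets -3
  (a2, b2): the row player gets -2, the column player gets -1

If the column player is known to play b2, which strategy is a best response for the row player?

a1

Against b2, the row player earns 3 from a1 and -2 from a2.
So a1 is the best response.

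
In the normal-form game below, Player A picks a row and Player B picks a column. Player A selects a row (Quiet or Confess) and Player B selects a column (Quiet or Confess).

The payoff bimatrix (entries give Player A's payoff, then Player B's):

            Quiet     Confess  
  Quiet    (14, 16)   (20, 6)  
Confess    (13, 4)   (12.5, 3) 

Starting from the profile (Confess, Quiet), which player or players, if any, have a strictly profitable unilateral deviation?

Player A

Player A at (Confess, Quiet) earns 13; deviating to Quiet yields 14 — a strict improvement.
Player B earns 4; deviating to Confess yields 3 — not better.
Only Player A has a strictly profitable deviation.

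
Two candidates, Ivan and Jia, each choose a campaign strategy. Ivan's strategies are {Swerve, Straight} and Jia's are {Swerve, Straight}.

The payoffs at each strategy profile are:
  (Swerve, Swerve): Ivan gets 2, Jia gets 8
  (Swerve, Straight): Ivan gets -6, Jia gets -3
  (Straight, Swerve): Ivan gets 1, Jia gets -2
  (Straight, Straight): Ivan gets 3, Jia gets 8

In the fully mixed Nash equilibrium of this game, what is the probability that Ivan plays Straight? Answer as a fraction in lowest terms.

11/21

Let r be the probability that Ivan plays Swerve. In a completely mixed equilibrium, Jia must be indifferent between Swerve and Straight.
Jia's expected payoff from Swerve is 8r − 2(1−r); from Straight it is −3r + 8(1−r).
Setting these equal: 10r − 2 = −11r + 8, so r = 10/21.
Therefore Ivan plays Straight with probability 1 − 10/21 = 11/21.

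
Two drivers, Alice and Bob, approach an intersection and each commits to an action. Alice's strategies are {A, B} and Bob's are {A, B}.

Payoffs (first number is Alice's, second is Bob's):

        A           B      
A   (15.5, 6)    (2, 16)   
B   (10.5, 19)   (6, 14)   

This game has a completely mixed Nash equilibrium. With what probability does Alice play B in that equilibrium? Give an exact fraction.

2/3

Let r be the probability that Alice plays A. In a completely mixed equilibrium, Bob must be indifferent between A and B.
Bob's expected payoff from A is 6r + 19(1−r); from B it is 16r + 14(1−r).
Setting these equal: −13r + 19 = 2r + 14, so r = 1/3.
Therefore Alice plays B with probability 1 − 1/3 = 2/3.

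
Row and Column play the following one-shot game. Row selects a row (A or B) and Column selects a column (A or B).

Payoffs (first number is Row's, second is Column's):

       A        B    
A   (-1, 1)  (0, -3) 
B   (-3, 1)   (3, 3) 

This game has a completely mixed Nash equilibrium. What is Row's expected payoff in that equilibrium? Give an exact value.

-3/5

First find y, the probability Column plays A, from Row's indifference between A and B: −y = −3y + 3(1−y), giving y = 3/5.
Since Row is indifferent in equilibrium, Row's expected payoff equals the payoff from either row against (3/5, 2/5). Using A: −(3/5) = -3/5.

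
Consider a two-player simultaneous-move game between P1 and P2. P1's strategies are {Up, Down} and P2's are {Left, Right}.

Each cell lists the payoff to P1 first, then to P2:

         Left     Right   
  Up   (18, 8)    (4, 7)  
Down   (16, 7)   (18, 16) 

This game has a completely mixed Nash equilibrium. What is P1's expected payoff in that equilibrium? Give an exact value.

First find q, the probability P2 plays Left, from P1's indifference between Up and Down: 18q + 4(1−q) = 16q + 18(1−q), giving q = 7/8.
Since P1 is indifferent in equilibrium, P1's expected payoff equals the payoff from either row against (7/8, 1/8). Using Up: 18(7/8) + 4(1/8) = 65/4.

65/4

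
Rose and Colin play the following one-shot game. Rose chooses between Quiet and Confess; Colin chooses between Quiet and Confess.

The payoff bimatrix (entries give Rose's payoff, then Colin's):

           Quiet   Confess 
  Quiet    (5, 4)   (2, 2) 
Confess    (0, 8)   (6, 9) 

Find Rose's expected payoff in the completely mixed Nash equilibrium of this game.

10/3

First find q, the probability Colin plays Quiet, from Rose's indifference between Quiet and Confess: 5q + 2(1−q) = 6(1−q), giving q = 4/9.
Since Rose is indifferent in equilibrium, Rose's expected payoff equals the payoff from either row against (4/9, 5/9). Using Quiet: 5(4/9) + 2(5/9) = 10/3.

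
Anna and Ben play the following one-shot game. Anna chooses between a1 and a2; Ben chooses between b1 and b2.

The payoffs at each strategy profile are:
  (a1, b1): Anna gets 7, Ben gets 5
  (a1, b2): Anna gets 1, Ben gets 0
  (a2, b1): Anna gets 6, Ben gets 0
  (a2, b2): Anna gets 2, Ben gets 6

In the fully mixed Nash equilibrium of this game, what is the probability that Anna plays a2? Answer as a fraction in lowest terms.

Let x be the probability that Anna plays a1. In a completely mixed equilibrium, Ben must be indifferent between b1 and b2.
Ben's expected payoff from b1 is 5x; from b2 it is 6(1−x).
Setting these equal: 5x = −6x + 6, so x = 6/11.
Therefore Anna plays a2 with probability 1 − 6/11 = 5/11.

5/11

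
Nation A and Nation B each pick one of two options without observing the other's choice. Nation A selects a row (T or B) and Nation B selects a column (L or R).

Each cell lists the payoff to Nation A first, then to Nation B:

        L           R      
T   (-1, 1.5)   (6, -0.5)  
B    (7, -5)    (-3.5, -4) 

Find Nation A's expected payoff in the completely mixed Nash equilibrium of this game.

11/5

First find y, the probability Nation B plays L, from Nation A's indifference between T and B: −y + 6(1−y) = 7y − 3.5(1−y), giving y = 19/35.
Since Nation A is indifferent in equilibrium, Nation A's expected payoff equals the payoff from either row against (19/35, 16/35). Using T: −(19/35) + 6(16/35) = 11/5.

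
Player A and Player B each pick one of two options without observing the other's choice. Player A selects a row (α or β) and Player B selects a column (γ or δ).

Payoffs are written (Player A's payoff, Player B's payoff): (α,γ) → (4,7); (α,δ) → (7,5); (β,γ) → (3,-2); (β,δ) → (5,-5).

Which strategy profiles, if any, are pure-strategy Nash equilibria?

(α, γ)

(α, γ): Player A gets 4 ≥ 3 from β, and Player B gets 7 ≥ 5 from δ — Nash equilibrium.
(α, δ): Player B prefers γ (7 > 5) — not an equilibrium.
(β, γ): Player A prefers α (4 > 3) — not an equilibrium.
(β, δ): Player A prefers α (7 > 5); Player B prefers γ (-2 > -5) — not an equilibrium.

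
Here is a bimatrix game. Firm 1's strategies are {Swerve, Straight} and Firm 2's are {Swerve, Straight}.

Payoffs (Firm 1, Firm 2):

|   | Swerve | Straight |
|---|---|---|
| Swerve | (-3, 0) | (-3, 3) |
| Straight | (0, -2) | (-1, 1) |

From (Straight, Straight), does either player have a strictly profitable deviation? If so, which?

Neither

Firm 1 at (Straight, Straight) earns -1; deviating to Swerve yields -3 — not better.
Firm 2 earns 1; deviating to Swerve yields -2 — not better.
Neither player can strictly improve; the profile is a Nash equilibrium.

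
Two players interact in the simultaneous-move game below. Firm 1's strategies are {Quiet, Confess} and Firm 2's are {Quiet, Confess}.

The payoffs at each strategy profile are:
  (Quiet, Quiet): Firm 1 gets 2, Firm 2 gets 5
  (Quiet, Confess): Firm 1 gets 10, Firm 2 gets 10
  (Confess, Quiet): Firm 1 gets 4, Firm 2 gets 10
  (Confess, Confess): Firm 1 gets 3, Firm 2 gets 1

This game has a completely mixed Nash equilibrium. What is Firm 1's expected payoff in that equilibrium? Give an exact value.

34/9

First find y, the probability Firm 2 plays Quiet, from Firm 1's indifference between Quiet and Confess: 2y + 10(1−y) = 4y + 3(1−y), giving y = 7/9.
Since Firm 1 is indifferent in equilibrium, Firm 1's expected payoff equals the payoff from either row against (7/9, 2/9). Using Quiet: 2(7/9) + 10(2/9) = 34/9.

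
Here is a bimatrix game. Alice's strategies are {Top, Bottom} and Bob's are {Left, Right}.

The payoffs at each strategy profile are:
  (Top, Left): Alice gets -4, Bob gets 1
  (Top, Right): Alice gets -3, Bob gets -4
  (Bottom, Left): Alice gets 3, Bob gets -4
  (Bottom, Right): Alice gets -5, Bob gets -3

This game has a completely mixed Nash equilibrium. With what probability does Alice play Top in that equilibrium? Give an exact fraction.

1/6

Let x be the probability that Alice plays Top. In a completely mixed equilibrium, Bob must be indifferent between Left and Right.
Bob's expected payoff from Left is x − 4(1−x); from Right it is −4x − 3(1−x).
Setting these equal: 5x − 4 = −x − 3, so x = 1/6.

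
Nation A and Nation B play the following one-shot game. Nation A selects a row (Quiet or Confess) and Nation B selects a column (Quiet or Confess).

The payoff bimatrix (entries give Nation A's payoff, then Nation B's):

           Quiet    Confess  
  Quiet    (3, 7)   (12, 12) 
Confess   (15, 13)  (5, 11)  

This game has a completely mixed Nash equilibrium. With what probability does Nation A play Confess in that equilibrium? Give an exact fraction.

5/7

Let r be the probability that Nation A plays Quiet. In a completely mixed equilibrium, Nation B must be indifferent between Quiet and Confess.
Nation B's expected payoff from Quiet is 7r + 13(1−r); from Confess it is 12r + 11(1−r).
Setting these equal: −6r + 13 = r + 11, so r = 2/7.
Therefore Nation A plays Confess with probability 1 − 2/7 = 5/7.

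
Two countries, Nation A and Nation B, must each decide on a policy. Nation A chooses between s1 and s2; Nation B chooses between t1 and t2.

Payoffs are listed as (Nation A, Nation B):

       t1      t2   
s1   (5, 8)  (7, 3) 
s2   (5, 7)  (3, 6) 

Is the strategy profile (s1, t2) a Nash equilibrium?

At (s1, t2), Nation A earns 7; switching to s2 would give 3, so Nation A has no profitable deviation.
Nation B earns 3; switching to t1 would give 8, so Nation B would deviate.
Since at least one player can profitably deviate, this is not a Nash equilibrium.

No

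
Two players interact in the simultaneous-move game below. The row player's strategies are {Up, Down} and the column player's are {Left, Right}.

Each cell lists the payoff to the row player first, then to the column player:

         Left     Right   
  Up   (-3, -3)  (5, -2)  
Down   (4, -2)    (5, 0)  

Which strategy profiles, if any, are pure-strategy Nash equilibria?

(Up, Left): the row player prefers Down (4 > -3); the column player prefers Right (-2 > -3) — not an equilibrium.
(Up, Right): the row player gets 5 ≥ 5 from Down, and the column player gets -2 ≥ -3 from Left — Nash equilibrium.
(Down, Left): the column player prefers Right (0 > -2) — not an equilibrium.
(Down, Right): the row player gets 5 ≥ 5 from Up, and the column player gets 0 ≥ -2 from Left — Nash equilibrium.

(Up, Right) and (Down, Right)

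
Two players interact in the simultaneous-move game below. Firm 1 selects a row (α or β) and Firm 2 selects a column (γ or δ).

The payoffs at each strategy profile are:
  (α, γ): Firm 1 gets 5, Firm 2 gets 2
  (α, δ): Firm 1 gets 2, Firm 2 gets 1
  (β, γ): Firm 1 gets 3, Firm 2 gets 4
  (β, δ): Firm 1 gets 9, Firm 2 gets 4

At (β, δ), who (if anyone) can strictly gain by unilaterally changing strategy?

Neither

Firm 1 at (β, δ) earns 9; deviating to α yields 2 — not better.
Firm 2 earns 4; deviating to γ yields 4 — not better.
Neither player can strictly improve; the profile is a Nash equilibrium.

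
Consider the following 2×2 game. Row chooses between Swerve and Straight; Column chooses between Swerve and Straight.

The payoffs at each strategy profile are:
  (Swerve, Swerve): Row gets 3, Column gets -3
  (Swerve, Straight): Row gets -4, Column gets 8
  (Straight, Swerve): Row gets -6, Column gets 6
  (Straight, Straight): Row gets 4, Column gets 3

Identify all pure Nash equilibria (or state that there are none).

(Swerve, Swerve): Column prefers Straight (8 > -3) — not an equilibrium.
(Swerve, Straight): Row prefers Straight (4 > -4) — not an equilibrium.
(Straight, Swerve): Row prefers Swerve (3 > -6) — not an equilibrium.
(Straight, Straight): Column prefers Swerve (6 > 3) — not an equilibrium.

none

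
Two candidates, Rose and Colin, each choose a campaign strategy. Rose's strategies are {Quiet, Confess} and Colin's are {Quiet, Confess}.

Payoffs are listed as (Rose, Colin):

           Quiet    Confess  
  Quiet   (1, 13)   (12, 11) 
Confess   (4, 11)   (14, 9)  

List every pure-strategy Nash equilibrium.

(Confess, Quiet)

(Quiet, Quiet): Rose prefers Confess (4 > 1) — not an equilibrium.
(Quiet, Confess): Rose prefers Confess (14 > 12); Colin prefers Quiet (13 > 11) — not an equilibrium.
(Confess, Quiet): Rose gets 4 ≥ 1 from Quiet, and Colin gets 11 ≥ 9 from Confess — Nash equilibrium.
(Confess, Confess): Colin prefers Quiet (11 > 9) — not an equilibrium.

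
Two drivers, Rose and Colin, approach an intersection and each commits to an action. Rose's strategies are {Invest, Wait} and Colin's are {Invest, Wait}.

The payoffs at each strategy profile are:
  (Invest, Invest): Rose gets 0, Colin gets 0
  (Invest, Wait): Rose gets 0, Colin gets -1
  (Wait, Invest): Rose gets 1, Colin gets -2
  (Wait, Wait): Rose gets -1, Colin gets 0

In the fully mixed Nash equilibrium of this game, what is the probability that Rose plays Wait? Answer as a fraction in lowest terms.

1/3

Let r be the probability that Rose plays Invest. In a completely mixed equilibrium, Colin must be indifferent between Invest and Wait.
Colin's expected payoff from Invest is −2(1−r); from Wait it is −r.
Setting these equal: 2r − 2 = −r, so r = 2/3.
Therefore Rose plays Wait with probability 1 − 2/3 = 1/3.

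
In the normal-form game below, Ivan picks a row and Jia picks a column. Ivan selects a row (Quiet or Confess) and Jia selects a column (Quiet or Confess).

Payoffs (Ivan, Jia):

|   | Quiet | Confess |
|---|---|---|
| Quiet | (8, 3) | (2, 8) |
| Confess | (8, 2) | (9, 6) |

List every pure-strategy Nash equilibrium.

(Quiet, Quiet): Jia prefers Confess (8 > 3) — not an equilibrium.
(Quiet, Confess): Ivan prefers Confess (9 > 2) — not an equilibrium.
(Confess, Quiet): Jia prefers Confess (6 > 2) — not an equilibrium.
(Confess, Confess): Ivan gets 9 ≥ 2 from Quiet, and Jia gets 6 ≥ 2 from Quiet — Nash equilibrium.

(Confess, Confess)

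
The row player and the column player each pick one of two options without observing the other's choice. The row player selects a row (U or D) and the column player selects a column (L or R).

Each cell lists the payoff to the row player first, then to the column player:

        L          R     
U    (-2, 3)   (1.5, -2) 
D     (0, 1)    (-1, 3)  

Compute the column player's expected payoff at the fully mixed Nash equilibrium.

First find x, the probability the row player plays U, from the column player's indifference between L and R: 3x + (1−x) = −2x + 3(1−x), giving x = 2/7.
Since the column player is indifferent in equilibrium, the column player's expected payoff equals the payoff from either column against (2/7, 5/7). Using L: 3(2/7) + (5/7) = 11/7.

11/7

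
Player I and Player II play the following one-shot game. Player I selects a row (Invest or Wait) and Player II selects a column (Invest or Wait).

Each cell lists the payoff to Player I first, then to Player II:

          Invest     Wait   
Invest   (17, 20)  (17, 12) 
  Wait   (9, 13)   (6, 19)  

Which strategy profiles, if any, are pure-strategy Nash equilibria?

(Invest, Invest): Player I gets 17 ≥ 9 from Wait, and Player II gets 20 ≥ 12 from Wait — Nash equilibrium.
(Invest, Wait): Player II prefers Invest (20 > 12) — not an equilibrium.
(Wait, Invest): Player I prefers Invest (17 > 9); Player II prefers Wait (19 > 13) — not an equilibrium.
(Wait, Wait): Player I prefers Invest (17 > 6) — not an equilibrium.

(Invest, Invest)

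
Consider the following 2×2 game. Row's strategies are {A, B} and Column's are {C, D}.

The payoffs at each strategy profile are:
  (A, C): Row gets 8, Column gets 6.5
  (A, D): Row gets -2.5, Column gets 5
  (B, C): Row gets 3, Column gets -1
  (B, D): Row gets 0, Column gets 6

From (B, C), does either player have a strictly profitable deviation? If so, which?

Row at (B, C) earns 3; deviating to A yields 8 — a strict improvement.
Column earns -1; deviating to D yields 6 — a strict improvement.
Both Row and Column have strictly profitable deviations.

Both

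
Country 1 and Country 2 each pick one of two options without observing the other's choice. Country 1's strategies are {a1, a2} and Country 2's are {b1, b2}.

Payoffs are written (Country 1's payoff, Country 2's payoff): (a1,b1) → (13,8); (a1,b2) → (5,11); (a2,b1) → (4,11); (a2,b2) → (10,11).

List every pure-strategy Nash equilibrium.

(a1, b1): Country 2 prefers b2 (11 > 8) — not an equilibrium.
(a1, b2): Country 1 prefers a2 (10 > 5) — not an equilibrium.
(a2, b1): Country 1 prefers a1 (13 > 4) — not an equilibrium.
(a2, b2): Country 1 gets 10 ≥ 5 from a1, and Country 2 gets 11 ≥ 11 from b1 — Nash equilibrium.

(a2, b2)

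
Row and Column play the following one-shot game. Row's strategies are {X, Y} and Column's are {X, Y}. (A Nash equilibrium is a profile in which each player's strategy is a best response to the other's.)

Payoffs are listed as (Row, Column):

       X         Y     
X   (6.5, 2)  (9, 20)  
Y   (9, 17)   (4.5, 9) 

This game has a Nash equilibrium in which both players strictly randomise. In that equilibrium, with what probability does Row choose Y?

9/13

Let r be the probability that Row plays X. In a completely mixed equilibrium, Column must be indifferent between X and Y.
Column's expected payoff from X is 2r + 17(1−r); from Y it is 20r + 9(1−r).
Setting these equal: −15r + 17 = 11r + 9, so r = 4/13.
Therefore Row plays Y with probability 1 − 4/13 = 9/13.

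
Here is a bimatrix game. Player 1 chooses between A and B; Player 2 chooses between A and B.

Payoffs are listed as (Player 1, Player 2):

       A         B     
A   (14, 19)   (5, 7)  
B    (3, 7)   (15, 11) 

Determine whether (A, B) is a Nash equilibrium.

At (A, B), Player 1 earns 5; switching to B would give 15, so Player 1 would deviate.
Player 2 earns 7; switching to A would give 19, so Player 2 would deviate.
Since at least one player can profitably deviate, this is not a Nash equilibrium.

No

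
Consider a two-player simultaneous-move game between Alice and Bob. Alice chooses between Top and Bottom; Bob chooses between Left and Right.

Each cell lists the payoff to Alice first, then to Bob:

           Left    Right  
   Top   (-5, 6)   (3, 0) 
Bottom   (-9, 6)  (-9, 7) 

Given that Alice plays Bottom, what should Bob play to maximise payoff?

Right

Against Bottom, Bob earns 6 from Left and 7 from Right.
So Right is the best response.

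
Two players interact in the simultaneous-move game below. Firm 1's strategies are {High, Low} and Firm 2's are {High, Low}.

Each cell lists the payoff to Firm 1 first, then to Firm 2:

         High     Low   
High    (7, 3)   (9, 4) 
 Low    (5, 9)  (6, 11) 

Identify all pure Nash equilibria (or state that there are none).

(High, High): Firm 2 prefers Low (4 > 3) — not an equilibrium.
(High, Low): Firm 1 gets 9 ≥ 6 from Low, and Firm 2 gets 4 ≥ 3 from High — Nash equilibrium.
(Low, High): Firm 1 prefers High (7 > 5); Firm 2 prefers Low (11 > 9) — not an equilibrium.
(Low, Low): Firm 1 prefers High (9 > 6) — not an equilibrium.

(High, Low)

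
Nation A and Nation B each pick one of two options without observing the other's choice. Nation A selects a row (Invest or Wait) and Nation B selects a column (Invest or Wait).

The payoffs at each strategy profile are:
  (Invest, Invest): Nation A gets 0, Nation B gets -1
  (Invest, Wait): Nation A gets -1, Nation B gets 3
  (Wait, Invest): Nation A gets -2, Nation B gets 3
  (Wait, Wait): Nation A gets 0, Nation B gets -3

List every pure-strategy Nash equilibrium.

(Invest, Invest): Nation B prefers Wait (3 > -1) — not an equilibrium.
(Invest, Wait): Nation A prefers Wait (0 > -1) — not an equilibrium.
(Wait, Invest): Nation A prefers Invest (0 > -2) — not an equilibrium.
(Wait, Wait): Nation B prefers Invest (3 > -3) — not an equilibrium.

none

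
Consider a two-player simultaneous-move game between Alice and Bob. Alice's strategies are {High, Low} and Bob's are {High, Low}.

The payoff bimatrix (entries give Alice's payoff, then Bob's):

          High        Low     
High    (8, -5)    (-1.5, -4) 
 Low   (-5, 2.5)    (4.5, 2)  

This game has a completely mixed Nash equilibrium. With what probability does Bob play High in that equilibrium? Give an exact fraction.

Let q be the probability that Bob plays High. In a completely mixed equilibrium, Alice must be indifferent between High and Low.
Alice's expected payoff from High is 8q − 1.5(1−q); from Low it is −5q + 4.5(1−q).
Setting these equal: 9.5q − 1.5 = −9.5q + 4.5, so q = 6/19.

6/19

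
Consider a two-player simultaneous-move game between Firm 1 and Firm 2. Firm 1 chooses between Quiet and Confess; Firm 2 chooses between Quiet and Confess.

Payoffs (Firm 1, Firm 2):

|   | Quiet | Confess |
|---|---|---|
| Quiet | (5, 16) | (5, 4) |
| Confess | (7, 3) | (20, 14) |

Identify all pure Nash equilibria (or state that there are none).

(Confess, Confess)

(Quiet, Quiet): Firm 1 prefers Confess (7 > 5) — not an equilibrium.
(Quiet, Confess): Firm 1 prefers Confess (20 > 5); Firm 2 prefers Quiet (16 > 4) — not an equilibrium.
(Confess, Quiet): Firm 2 prefers Confess (14 > 3) — not an equilibrium.
(Confess, Confess): Firm 1 gets 20 ≥ 5 from Quiet, and Firm 2 gets 14 ≥ 3 from Quiet — Nash equilibrium.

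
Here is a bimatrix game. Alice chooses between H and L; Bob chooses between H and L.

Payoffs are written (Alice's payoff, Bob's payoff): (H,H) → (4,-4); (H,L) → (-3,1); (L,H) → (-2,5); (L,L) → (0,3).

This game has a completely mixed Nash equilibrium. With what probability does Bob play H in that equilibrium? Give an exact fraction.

Let y be the probability that Bob plays H. In a completely mixed equilibrium, Alice must be indifferent between H and L.
Alice's expected payoff from H is 4y − 3(1−y); from L it is −2y.
Setting these equal: 7y − 3 = −2y, so y = 1/3.

1/3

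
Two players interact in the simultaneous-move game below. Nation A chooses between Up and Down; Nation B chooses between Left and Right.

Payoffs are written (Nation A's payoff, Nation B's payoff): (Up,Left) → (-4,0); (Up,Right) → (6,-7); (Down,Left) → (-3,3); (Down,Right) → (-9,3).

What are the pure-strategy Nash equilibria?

(Down, Left)

(Up, Left): Nation A prefers Down (-3 > -4) — not an equilibrium.
(Up, Right): Nation B prefers Left (0 > -7) — not an equilibrium.
(Down, Left): Nation A gets -3 ≥ -4 from Up, and Nation B gets 3 ≥ 3 from Right — Nash equilibrium.
(Down, Right): Nation A prefers Up (6 > -9) — not an equilibrium.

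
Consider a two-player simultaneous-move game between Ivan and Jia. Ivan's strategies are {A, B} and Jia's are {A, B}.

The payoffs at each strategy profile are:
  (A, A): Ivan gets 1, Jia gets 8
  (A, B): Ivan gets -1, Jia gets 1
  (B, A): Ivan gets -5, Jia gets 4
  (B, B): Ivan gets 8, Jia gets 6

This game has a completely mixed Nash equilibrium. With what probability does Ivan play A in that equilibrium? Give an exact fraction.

2/9

Let r be the probability that Ivan plays A. In a completely mixed equilibrium, Jia must be indifferent between A and B.
Jia's expected payoff from A is 8r + 4(1−r); from B it is r + 6(1−r).
Setting these equal: 4r + 4 = −5r + 6, so r = 2/9.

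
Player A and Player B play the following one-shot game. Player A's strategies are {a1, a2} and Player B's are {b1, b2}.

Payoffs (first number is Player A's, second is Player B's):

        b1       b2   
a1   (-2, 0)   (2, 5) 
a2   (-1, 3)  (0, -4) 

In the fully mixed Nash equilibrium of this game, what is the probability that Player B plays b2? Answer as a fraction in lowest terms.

1/3

Let c be the probability that Player B plays b1. In a completely mixed equilibrium, Player A must be indifferent between a1 and a2.
Player A's expected payoff from a1 is −2c + 2(1−c); from a2 it is −c.
Setting these equal: −4c + 2 = −c, so c = 2/3.
Therefore Player B plays b2 with probability 1 − 2/3 = 1/3.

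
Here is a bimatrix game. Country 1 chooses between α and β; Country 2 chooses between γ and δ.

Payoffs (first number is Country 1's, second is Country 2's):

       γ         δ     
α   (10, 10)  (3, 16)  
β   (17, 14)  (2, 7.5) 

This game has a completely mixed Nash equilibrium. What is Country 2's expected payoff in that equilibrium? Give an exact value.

First find p, the probability Country 1 plays α, from Country 2's indifference between γ and δ: 10p + 14(1−p) = 16p + 7.5(1−p), giving p = 13/25.
Since Country 2 is indifferent in equilibrium, Country 2's expected payoff equals the payoff from either column against (13/25, 12/25). Using γ: 10(13/25) + 14(12/25) = 298/25.

298/25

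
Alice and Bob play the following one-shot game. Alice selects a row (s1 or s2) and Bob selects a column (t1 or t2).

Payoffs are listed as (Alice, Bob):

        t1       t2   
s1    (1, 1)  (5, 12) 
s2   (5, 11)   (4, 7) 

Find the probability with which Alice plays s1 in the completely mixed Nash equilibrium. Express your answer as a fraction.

Let r be the probability that Alice plays s1. In a completely mixed equilibrium, Bob must be indifferent between t1 and t2.
Bob's expected payoff from t1 is r + 11(1−r); from t2 it is 12r + 7(1−r).
Setting these equal: −10r + 11 = 5r + 7, so r = 4/15.

4/15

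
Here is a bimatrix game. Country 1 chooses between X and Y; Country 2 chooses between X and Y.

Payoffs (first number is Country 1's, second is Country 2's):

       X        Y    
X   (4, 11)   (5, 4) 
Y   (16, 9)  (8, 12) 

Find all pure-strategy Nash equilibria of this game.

(X, X): Country 1 prefers Y (16 > 4) — not an equilibrium.
(X, Y): Country 1 prefers Y (8 > 5); Country 2 prefers X (11 > 4) — not an equilibrium.
(Y, X): Country 2 prefers Y (12 > 9) — not an equilibrium.
(Y, Y): Country 1 gets 8 ≥ 5 from X, and Country 2 gets 12 ≥ 9 from X — Nash equilibrium.

(Y, Y)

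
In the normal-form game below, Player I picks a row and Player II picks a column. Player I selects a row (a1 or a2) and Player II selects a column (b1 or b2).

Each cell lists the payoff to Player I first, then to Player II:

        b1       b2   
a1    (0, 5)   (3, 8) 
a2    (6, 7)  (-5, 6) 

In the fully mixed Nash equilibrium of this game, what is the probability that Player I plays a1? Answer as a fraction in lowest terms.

1/4

Let r be the probability that Player I plays a1. In a completely mixed equilibrium, Player II must be indifferent between b1 and b2.
Player II's expected payoff from b1 is 5r + 7(1−r); from b2 it is 8r + 6(1−r).
Setting these equal: −2r + 7 = 2r + 6, so r = 1/4.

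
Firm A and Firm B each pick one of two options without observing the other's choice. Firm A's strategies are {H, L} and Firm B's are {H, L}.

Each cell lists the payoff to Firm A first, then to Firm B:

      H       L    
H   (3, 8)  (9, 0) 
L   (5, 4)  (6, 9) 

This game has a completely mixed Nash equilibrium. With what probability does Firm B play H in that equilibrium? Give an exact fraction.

3/5

Let c be the probability that Firm B plays H. In a completely mixed equilibrium, Firm A must be indifferent between H and L.
Firm A's expected payoff from H is 3c + 9(1−c); from L it is 5c + 6(1−c).
Setting these equal: −6c + 9 = −c + 6, so c = 3/5.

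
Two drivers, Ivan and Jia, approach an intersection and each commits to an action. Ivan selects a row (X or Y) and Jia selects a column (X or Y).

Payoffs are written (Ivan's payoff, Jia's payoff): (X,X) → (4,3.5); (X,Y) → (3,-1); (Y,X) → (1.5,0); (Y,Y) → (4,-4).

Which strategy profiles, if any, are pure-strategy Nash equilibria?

(X, X)

(X, X): Ivan gets 4 ≥ 1.5 from Y, and Jia gets 3.5 ≥ -1 from Y — Nash equilibrium.
(X, Y): Ivan prefers Y (4 > 3); Jia prefers X (3.5 > -1) — not an equilibrium.
(Y, X): Ivan prefers X (4 > 1.5) — not an equilibrium.
(Y, Y): Jia prefers X (0 > -4) — not an equilibrium.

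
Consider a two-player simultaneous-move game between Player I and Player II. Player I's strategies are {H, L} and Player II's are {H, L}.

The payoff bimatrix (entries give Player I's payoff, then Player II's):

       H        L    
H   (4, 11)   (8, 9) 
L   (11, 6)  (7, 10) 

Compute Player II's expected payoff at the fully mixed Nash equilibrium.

First find p, the probability Player I plays H, from Player II's indifference between H and L: 11p + 6(1−p) = 9p + 10(1−p), giving p = 2/3.
Since Player II is indifferent in equilibrium, Player II's expected payoff equals the payoff from either column against (2/3, 1/3). Using H: 11(2/3) + 6(1/3) = 28/3.

28/3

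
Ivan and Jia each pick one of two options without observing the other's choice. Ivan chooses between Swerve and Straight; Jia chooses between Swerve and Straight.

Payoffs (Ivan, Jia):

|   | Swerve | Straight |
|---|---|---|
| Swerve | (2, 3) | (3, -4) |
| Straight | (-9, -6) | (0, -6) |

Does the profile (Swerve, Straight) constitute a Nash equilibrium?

No

At (Swerve, Straight), Ivan earns 3; switching to Straight would give 0, so Ivan has no profitable deviation.
Jia earns -4; switching to Swerve would give 3, so Jia would deviate.
Since at least one player can profitably deviate, this is not a Nash equilibrium.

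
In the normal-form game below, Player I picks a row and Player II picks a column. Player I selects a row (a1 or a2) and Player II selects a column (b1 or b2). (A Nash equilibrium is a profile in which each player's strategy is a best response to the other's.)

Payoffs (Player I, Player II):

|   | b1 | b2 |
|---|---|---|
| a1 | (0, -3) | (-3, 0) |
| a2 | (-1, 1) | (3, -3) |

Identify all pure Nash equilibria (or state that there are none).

none

(a1, b1): Player II prefers b2 (0 > -3) — not an equilibrium.
(a1, b2): Player I prefers a2 (3 > -3) — not an equilibrium.
(a2, b1): Player I prefers a1 (0 > -1) — not an equilibrium.
(a2, b2): Player II prefers b1 (1 > -3) — not an equilibrium.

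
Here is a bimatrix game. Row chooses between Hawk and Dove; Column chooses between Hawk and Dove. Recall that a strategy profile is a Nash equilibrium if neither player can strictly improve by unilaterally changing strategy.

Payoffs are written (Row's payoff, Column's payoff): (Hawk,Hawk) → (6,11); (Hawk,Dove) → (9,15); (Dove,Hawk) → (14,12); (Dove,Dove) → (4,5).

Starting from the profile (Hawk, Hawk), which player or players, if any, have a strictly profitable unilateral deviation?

Row at (Hawk, Hawk) earns 6; deviating to Dove yields 14 — a strict improvement.
Column earns 11; deviating to Dove yields 15 — a strict improvement.
Both Row and Column have strictly profitable deviations.

Both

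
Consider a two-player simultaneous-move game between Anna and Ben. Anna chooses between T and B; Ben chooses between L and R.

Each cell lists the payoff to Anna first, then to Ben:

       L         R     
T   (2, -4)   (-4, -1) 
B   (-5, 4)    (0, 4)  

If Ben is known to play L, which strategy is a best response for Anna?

T

Against L, Anna earns 2 from T and -5 from B.
So T is the best response.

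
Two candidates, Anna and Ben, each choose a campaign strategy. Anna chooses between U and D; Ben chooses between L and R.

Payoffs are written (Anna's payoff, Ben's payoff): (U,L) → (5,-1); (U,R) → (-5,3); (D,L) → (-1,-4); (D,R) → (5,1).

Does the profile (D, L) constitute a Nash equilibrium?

At (D, L), Anna earns -1; switching to U would give 5, so Anna would deviate.
Ben earns -4; switching to R would give 1, so Ben would deviate.
Since at least one player can profitably deviate, this is not a Nash equilibrium.

No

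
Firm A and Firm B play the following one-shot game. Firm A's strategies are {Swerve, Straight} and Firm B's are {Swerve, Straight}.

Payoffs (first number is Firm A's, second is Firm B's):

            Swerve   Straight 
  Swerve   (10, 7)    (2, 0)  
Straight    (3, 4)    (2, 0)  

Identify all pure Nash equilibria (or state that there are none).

(Swerve, Swerve)

(Swerve, Swerve): Firm A gets 10 ≥ 3 from Straight, and Firm B gets 7 ≥ 0 from Straight — Nash equilibrium.
(Swerve, Straight): Firm B prefers Swerve (7 > 0) — not an equilibrium.
(Straight, Swerve): Firm A prefers Swerve (10 > 3) — not an equilibrium.
(Straight, Straight): Firm B prefers Swerve (4 > 0) — not an equilibrium.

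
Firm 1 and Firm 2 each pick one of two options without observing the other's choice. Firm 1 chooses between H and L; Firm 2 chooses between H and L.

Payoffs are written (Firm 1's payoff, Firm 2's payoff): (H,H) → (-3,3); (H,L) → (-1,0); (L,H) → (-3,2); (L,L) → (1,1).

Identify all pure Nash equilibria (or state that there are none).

(H, H): Firm 1 gets -3 ≥ -3 from L, and Firm 2 gets 3 ≥ 0 from L — Nash equilibrium.
(H, L): Firm 1 prefers L (1 > -1); Firm 2 prefers H (3 > 0) — not an equilibrium.
(L, H): Firm 1 gets -3 ≥ -3 from H, and Firm 2 gets 2 ≥ 1 from L — Nash equilibrium.
(L, L): Firm 2 prefers H (2 > 1) — not an equilibrium.

(H, H) and (L, H)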